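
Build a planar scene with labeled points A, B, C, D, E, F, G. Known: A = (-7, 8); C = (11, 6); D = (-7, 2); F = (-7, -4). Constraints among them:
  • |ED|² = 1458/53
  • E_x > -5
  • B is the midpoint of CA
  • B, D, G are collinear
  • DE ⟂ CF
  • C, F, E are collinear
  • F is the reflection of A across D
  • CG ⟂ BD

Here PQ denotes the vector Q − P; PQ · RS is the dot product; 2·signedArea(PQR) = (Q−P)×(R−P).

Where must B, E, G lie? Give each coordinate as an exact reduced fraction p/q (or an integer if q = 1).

1. B_x = 2  [B is the midpoint of CA]
2. B_y = 7  [B is the midpoint of CA]
   → B = (2, 7)
3. E_x = -236/53  [C, F, E are collinear ∩ DE ⟂ CF]
4. E_y = -137/53  [C, F, E are collinear ∩ DE ⟂ CF]
   → E = (-236/53, -137/53)
5. G_x = 448/53  [B, D, G are collinear ∩ CG ⟂ BD]
6. G_y = 561/53  [B, D, G are collinear ∩ CG ⟂ BD]
   → G = (448/53, 561/53)

B = (2, 7)
E = (-236/53, -137/53)
G = (448/53, 561/53)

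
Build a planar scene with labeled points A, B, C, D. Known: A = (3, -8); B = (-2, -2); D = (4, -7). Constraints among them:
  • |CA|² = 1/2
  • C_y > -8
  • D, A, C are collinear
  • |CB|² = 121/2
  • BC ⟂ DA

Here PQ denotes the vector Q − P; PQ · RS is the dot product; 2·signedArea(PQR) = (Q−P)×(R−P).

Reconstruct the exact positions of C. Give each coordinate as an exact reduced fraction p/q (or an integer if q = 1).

C = (7/2, -15/2)

1. C_x = 7/2  [D, A, C are collinear ∩ BC ⟂ DA]
2. C_y = -15/2  [D, A, C are collinear ∩ BC ⟂ DA]
   → C = (7/2, -15/2)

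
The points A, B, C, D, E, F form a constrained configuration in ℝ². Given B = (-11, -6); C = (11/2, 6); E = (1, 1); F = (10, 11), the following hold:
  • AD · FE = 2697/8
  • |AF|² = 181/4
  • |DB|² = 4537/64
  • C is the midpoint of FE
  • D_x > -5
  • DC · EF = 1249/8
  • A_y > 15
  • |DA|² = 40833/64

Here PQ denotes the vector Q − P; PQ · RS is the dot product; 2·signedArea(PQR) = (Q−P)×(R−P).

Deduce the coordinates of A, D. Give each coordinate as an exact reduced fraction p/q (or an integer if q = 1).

1. D_x = -37/8  [line -9·x + -10·y + -373/8 = 0 ∩ |DB|² = 4537/64]
2. D_y = -1/2  [line -9·x + -10·y + -373/8 = 0 ∩ |DB|² = 4537/64]
   → D = (-37/8, -1/2)
3. A_x = 29/2  [line 9·x + 10·y + -581/2 = 0 ∩ |AF|² = 181/4]
4. A_y = 16  [line 9·x + 10·y + -581/2 = 0 ∩ |AF|² = 181/4]
   → A = (29/2, 16)

A = (29/2, 16)
D = (-37/8, -1/2)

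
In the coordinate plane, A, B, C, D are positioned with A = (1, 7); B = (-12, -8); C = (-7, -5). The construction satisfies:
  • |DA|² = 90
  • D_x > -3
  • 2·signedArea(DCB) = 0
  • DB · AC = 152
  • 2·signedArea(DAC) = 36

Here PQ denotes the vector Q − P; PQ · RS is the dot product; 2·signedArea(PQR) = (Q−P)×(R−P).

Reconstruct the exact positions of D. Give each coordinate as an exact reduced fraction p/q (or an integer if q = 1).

D = (-2, -2)

1. D_x = -2  [2·signedArea(DCB) = 0 ∩ 2·signedArea(DAC) = 36]
2. D_y = -2  [2·signedArea(DCB) = 0 ∩ 2·signedArea(DAC) = 36]
   → D = (-2, -2)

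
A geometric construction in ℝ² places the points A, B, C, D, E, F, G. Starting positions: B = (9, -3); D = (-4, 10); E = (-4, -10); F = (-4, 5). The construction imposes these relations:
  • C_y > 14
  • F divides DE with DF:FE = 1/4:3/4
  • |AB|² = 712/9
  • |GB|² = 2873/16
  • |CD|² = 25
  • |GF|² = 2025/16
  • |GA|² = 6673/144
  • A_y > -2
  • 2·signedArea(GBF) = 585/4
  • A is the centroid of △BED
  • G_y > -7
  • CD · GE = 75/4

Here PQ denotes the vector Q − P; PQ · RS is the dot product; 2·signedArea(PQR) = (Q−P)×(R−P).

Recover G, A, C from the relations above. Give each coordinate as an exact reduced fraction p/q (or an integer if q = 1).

A = (1/3, -1)
C = (-4, 15)
G = (-4, -25/4)

1. G_x = -4  [line -8·x + -13·y + -453/4 = 0 ∩ |GB|² = 2873/16]
2. G_y = -25/4  [line -8·x + -13·y + -453/4 = 0 ∩ |GB|² = 2873/16]
   → G = (-4, -25/4)
3. A_x = 1/3  [A is the centroid of △BED]
4. A_y = -1  [A is the centroid of △BED]
   → A = (1/3, -1)
5. C_y = 15  [CD · GE = 75/4]
6. C_x = -4  [|CD|² = 25]
   → C = (-4, 15)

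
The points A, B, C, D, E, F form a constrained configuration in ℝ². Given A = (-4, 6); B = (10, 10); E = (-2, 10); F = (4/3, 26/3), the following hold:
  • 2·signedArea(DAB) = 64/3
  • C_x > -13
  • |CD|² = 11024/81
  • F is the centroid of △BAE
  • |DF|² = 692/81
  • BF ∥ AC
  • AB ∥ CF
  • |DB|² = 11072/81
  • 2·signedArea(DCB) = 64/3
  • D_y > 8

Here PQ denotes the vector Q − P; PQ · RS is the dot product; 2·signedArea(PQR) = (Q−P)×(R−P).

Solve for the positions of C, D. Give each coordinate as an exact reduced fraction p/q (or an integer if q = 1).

1. C_x = -38/3  [AB ∥ CF ∩ BF ∥ AC]
2. C_y = 14/3  [AB ∥ CF ∩ BF ∥ AC]
   → C = (-38/3, 14/3)
3. D_x = -14/9  [2·signedArea(DAB) = 64/3 ∩ 2·signedArea(DCB) = 64/3]
4. D_y = 74/9  [2·signedArea(DAB) = 64/3 ∩ 2·signedArea(DCB) = 64/3]
   → D = (-14/9, 74/9)

C = (-38/3, 14/3)
D = (-14/9, 74/9)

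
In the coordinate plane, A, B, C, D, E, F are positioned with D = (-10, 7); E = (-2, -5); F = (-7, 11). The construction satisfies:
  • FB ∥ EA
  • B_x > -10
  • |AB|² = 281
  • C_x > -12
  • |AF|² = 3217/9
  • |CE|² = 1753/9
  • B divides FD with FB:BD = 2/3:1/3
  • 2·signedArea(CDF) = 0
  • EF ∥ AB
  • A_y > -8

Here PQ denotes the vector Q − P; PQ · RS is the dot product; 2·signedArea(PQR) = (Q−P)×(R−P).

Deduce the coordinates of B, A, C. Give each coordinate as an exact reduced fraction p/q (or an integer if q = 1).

A = (-4, -23/3)
B = (-9, 25/3)
C = (-11, 17/3)

1. B_x = -9  [B divides FD with FB:BD = 2/3:1/3]
2. B_y = 25/3  [B divides FD with FB:BD = 2/3:1/3]
   → B = (-9, 25/3)
3. A_x = -4  [EF ∥ AB ∩ FB ∥ EA]
4. A_y = -23/3  [EF ∥ AB ∩ FB ∥ EA]
   → A = (-4, -23/3)
5. C_x = -11  [line -4·x + 3·y + -61 = 0 ∩ |CE|² = 1753/9]
6. C_y = 17/3  [line -4·x + 3·y + -61 = 0 ∩ |CE|² = 1753/9]
   → C = (-11, 17/3)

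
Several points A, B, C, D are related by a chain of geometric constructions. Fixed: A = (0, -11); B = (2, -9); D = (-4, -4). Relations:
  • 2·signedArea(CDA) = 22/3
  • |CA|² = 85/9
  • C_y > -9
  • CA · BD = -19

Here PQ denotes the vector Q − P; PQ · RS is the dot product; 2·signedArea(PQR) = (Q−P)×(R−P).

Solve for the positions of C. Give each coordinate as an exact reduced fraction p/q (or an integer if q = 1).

C = (-2/3, -8)

1. C_x = -2/3  [2·signedArea(CDA) = 22/3 ∩ CA · BD = -19]
2. C_y = -8  [2·signedArea(CDA) = 22/3 ∩ CA · BD = -19]
   → C = (-2/3, -8)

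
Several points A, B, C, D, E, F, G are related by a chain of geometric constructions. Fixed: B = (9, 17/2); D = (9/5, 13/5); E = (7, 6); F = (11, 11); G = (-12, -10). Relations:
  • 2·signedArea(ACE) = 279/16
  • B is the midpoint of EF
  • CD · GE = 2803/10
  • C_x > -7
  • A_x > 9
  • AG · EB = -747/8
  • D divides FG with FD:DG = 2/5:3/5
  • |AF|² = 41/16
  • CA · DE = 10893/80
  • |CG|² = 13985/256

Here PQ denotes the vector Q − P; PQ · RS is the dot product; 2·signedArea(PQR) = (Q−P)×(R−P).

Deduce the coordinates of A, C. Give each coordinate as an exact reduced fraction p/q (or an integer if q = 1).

A = (10, 39/4)
C = (-13/2, -81/16)

1. A_x = 10  [line -2·x + -5/2·y + 355/8 = 0 ∩ |AF|² = 41/16]
2. A_y = 39/4  [line -2·x + -5/2·y + 355/8 = 0 ∩ |AF|² = 41/16]
   → A = (10, 39/4)
3. C_x = -13/2  [2·signedArea(ACE) = 279/16 ∩ CD · GE = 2803/10]
4. C_y = -81/16  [2·signedArea(ACE) = 279/16 ∩ CD · GE = 2803/10]
   → C = (-13/2, -81/16)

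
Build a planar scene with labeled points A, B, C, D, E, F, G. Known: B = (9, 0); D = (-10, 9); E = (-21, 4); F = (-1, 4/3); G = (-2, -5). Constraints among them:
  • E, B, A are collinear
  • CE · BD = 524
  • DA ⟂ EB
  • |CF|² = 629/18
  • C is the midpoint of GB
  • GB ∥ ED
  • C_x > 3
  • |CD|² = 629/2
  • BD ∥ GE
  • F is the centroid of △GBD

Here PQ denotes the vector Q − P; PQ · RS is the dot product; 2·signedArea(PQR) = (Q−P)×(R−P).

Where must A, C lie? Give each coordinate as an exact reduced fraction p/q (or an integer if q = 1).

A = (-2484/229, 606/229)
C = (7/2, -5/2)

1. A_x = -2484/229  [E, B, A are collinear ∩ DA ⟂ EB]
2. A_y = 606/229  [E, B, A are collinear ∩ DA ⟂ EB]
   → A = (-2484/229, 606/229)
3. C_x = 7/2  [C is the midpoint of GB]
4. C_y = -5/2  [C is the midpoint of GB]
   → C = (7/2, -5/2)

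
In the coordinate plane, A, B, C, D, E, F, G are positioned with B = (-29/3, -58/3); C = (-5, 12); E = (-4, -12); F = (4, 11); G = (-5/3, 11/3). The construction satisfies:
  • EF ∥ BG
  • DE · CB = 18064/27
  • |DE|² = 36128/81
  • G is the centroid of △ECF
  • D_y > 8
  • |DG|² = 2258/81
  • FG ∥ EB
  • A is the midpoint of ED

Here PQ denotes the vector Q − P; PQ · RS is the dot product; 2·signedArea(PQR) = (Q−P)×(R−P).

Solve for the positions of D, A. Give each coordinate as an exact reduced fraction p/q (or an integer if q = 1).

1. D_x = -8/9  [line 14/3·x + 94/3·y + -7408/27 = 0 ∩ |DG|² = 2258/81]
2. D_y = 80/9  [line 14/3·x + 94/3·y + -7408/27 = 0 ∩ |DG|² = 2258/81]
   → D = (-8/9, 80/9)
3. A_x = -22/9  [A is the midpoint of ED]
4. A_y = -14/9  [A is the midpoint of ED]
   → A = (-22/9, -14/9)

A = (-22/9, -14/9)
D = (-8/9, 80/9)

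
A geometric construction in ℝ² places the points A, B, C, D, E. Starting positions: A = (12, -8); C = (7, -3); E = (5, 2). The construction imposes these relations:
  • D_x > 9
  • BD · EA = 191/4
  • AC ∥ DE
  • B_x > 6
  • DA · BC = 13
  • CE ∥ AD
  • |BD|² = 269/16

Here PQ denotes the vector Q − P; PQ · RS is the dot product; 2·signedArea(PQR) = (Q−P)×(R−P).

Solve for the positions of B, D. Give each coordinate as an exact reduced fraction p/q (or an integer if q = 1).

B = (27/4, -1/2)
D = (10, -3)

1. D_x = 10  [AC ∥ DE ∩ CE ∥ AD]
2. D_y = -3  [AC ∥ DE ∩ CE ∥ AD]
   → D = (10, -3)
3. B_x = 27/4  [BD · EA = 191/4 ∩ DA · BC = 13]
4. B_y = -1/2  [BD · EA = 191/4 ∩ DA · BC = 13]
   → B = (27/4, -1/2)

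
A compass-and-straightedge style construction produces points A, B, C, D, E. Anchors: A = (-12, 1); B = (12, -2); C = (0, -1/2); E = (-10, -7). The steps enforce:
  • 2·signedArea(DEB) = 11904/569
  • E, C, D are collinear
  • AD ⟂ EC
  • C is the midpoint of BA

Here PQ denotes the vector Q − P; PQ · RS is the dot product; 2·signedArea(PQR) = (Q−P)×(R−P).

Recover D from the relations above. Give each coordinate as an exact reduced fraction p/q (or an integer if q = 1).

D = (-4410/569, -3151/569)

1. D_x = -4410/569  [E, C, D are collinear ∩ AD ⟂ EC]
2. D_y = -3151/569  [E, C, D are collinear ∩ AD ⟂ EC]
   → D = (-4410/569, -3151/569)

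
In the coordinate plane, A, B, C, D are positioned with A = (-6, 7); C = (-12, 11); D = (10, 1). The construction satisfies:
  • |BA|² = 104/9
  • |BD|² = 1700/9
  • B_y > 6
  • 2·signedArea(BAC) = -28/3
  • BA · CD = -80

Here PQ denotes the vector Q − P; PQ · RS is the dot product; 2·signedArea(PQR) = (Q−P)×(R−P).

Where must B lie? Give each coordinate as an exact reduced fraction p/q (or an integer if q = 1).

B = (-8/3, 19/3)

1. B_x = -8/3  [2·signedArea(BAC) = -28/3 ∩ BA · CD = -80]
2. B_y = 19/3  [2·signedArea(BAC) = -28/3 ∩ BA · CD = -80]
   → B = (-8/3, 19/3)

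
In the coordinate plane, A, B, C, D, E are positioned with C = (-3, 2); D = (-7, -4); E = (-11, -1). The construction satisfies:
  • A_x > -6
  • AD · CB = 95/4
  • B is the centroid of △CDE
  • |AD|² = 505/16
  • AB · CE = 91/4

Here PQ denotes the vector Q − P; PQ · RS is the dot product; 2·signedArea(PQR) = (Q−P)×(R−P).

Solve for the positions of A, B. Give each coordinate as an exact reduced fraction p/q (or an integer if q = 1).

A = (-5, 5/4)
B = (-7, -1)

1. B_x = -7  [B is the centroid of △CDE]
2. B_y = -1  [B is the centroid of △CDE]
   → B = (-7, -1)
3. A_x = -5  [AB · CE = 91/4 ∩ AD · CB = 95/4]
4. A_y = 5/4  [AB · CE = 91/4 ∩ AD · CB = 95/4]
   → A = (-5, 5/4)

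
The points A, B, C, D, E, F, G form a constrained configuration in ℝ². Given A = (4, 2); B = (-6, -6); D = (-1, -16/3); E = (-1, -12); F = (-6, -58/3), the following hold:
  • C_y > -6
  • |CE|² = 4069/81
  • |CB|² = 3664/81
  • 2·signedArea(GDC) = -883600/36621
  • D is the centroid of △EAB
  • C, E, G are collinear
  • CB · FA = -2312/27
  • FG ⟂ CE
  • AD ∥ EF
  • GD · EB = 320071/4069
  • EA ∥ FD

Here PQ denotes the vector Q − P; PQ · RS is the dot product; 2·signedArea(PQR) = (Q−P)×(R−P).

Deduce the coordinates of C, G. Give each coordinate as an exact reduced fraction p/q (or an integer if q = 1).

C = (2/3, -46/9)
G = (-12014/4069, -245002/12207)

1. C_x = 2/3  [line -10·x + -64/3·y + -2764/27 = 0 ∩ |CE|² = 4069/81]
2. C_y = -46/9  [line -10·x + -64/3·y + -2764/27 = 0 ∩ |CE|² = 4069/81]
   → C = (2/3, -46/9)
3. G_x = -12014/4069  [C, E, G are collinear ∩ FG ⟂ CE]
4. G_y = -245002/12207  [C, E, G are collinear ∩ FG ⟂ CE]
   → G = (-12014/4069, -245002/12207)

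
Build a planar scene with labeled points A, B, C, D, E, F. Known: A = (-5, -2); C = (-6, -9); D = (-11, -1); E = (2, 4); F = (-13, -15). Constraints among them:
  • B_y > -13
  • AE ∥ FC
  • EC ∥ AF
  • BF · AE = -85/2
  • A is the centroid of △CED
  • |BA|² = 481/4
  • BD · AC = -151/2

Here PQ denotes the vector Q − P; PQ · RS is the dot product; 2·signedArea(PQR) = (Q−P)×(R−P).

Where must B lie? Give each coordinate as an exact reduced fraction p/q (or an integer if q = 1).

1. B_x = -19/2  [BF · AE = -85/2 ∩ BD · AC = -151/2]
2. B_y = -12  [BF · AE = -85/2 ∩ BD · AC = -151/2]
   → B = (-19/2, -12)

B = (-19/2, -12)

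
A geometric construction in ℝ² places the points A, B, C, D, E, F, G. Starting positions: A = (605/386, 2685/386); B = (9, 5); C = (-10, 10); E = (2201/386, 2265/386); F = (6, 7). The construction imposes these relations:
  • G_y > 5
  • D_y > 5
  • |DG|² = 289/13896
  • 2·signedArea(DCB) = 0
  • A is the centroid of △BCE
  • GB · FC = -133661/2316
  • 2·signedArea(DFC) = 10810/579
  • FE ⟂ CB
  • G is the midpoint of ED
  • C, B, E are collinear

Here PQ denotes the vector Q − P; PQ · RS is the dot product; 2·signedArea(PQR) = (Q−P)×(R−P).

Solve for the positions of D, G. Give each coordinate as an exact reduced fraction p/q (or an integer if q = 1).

D = (3140/579, 3440/579)
G = (12883/2316, 13675/2316)

1. D_x = 3140/579  [2·signedArea(DCB) = 0 ∩ 2·signedArea(DFC) = 10810/579]
2. D_y = 3440/579  [2·signedArea(DCB) = 0 ∩ 2·signedArea(DFC) = 10810/579]
   → D = (3140/579, 3440/579)
3. G_x = 12883/2316  [G is the midpoint of ED]
4. G_y = 13675/2316  [G is the midpoint of ED]
   → G = (12883/2316, 13675/2316)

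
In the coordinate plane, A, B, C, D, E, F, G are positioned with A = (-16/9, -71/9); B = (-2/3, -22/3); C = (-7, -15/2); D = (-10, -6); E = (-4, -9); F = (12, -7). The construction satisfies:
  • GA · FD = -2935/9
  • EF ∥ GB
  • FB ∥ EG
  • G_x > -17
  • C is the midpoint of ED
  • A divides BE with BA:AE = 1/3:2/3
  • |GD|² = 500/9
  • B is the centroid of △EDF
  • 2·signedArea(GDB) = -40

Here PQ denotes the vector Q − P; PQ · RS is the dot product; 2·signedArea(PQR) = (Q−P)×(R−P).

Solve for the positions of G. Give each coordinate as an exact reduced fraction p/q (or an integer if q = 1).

1. G_x = -50/3  [EF ∥ GB ∩ FB ∥ EG]
2. G_y = -28/3  [EF ∥ GB ∩ FB ∥ EG]
   → G = (-50/3, -28/3)

G = (-50/3, -28/3)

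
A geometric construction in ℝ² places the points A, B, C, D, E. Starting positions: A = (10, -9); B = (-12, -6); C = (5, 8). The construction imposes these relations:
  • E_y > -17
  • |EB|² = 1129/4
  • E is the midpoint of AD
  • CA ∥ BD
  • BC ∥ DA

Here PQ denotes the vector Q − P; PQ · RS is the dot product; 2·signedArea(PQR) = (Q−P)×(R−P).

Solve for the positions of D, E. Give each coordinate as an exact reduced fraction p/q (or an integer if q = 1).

D = (-7, -23)
E = (3/2, -16)

1. D_x = -7  [BC ∥ DA ∩ CA ∥ BD]
2. D_y = -23  [BC ∥ DA ∩ CA ∥ BD]
   → D = (-7, -23)
3. E_x = 3/2  [E is the midpoint of AD]
4. E_y = -16  [E is the midpoint of AD]
   → E = (3/2, -16)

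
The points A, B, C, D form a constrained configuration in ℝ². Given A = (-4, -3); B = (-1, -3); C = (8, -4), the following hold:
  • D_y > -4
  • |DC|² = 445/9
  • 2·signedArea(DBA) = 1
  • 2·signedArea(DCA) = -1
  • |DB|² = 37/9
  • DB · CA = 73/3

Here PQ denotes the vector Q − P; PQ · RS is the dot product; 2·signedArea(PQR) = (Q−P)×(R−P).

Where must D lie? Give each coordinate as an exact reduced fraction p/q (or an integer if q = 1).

D = (1, -10/3)

1. D_x = 1  [2·signedArea(DCA) = -1 ∩ 2·signedArea(DBA) = 1]
2. D_y = -10/3  [2·signedArea(DCA) = -1 ∩ 2·signedArea(DBA) = 1]
   → D = (1, -10/3)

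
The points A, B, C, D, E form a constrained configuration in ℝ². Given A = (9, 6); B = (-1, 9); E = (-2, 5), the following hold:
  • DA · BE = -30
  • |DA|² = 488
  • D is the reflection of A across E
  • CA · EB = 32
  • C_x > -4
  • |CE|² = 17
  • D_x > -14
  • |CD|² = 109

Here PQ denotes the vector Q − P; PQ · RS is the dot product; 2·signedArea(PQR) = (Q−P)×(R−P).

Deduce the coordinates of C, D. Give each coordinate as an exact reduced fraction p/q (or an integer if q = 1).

C = (-3, 1)
D = (-13, 4)

1. C_x = -3  [line -1·x + -4·y + 1 = 0 ∩ |CE|² = 17]
2. C_y = 1  [line -1·x + -4·y + 1 = 0 ∩ |CE|² = 17]
   → C = (-3, 1)
3. D_x = -13  [D is the reflection of A across E]
4. D_y = 4  [D is the reflection of A across E]
   → D = (-13, 4)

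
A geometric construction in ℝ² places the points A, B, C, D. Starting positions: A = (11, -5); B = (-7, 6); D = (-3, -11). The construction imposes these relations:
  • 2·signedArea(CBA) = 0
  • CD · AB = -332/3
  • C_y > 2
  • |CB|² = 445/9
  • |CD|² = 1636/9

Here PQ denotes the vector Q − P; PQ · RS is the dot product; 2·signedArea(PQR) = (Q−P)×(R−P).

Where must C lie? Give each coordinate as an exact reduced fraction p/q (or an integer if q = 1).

C = (-1, 7/3)

1. C_x = -1  [2·signedArea(CBA) = 0 ∩ CD · AB = -332/3]
2. C_y = 7/3  [2·signedArea(CBA) = 0 ∩ CD · AB = -332/3]
   → C = (-1, 7/3)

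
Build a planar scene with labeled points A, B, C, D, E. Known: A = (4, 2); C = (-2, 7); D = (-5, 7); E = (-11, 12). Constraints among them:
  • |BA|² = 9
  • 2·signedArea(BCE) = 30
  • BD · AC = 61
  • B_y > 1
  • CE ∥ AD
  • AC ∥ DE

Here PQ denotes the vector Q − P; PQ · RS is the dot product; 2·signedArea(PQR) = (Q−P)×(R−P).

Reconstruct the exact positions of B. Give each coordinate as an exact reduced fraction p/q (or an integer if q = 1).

1. B_x = 1  [2·signedArea(BCE) = 30 ∩ BD · AC = 61]
2. B_y = 2  [2·signedArea(BCE) = 30 ∩ BD · AC = 61]
   → B = (1, 2)

B = (1, 2)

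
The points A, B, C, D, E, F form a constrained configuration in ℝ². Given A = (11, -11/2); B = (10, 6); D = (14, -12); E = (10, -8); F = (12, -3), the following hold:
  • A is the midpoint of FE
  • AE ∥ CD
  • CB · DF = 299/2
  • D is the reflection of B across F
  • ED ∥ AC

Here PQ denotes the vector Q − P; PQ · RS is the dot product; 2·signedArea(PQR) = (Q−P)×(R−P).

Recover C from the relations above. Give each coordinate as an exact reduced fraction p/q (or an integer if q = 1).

1. C_x = 15  [AE ∥ CD ∩ ED ∥ AC]
2. C_y = -19/2  [AE ∥ CD ∩ ED ∥ AC]
   → C = (15, -19/2)

C = (15, -19/2)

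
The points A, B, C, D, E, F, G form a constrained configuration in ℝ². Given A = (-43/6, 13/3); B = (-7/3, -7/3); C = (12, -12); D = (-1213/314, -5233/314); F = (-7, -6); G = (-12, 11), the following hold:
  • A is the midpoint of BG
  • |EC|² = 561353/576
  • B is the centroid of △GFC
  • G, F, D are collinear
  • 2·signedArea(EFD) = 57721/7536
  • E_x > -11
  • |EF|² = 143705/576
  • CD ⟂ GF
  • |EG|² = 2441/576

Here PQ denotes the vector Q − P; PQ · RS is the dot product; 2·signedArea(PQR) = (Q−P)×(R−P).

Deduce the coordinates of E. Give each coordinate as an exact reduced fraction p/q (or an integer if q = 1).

E = (-259/24, 28/3)

1. E_x = -259/24  [line 3349/314·x + 985/314·y + 646751/7536 = 0 ∩ |EG|² = 2441/576]
2. E_y = 28/3  [line 3349/314·x + 985/314·y + 646751/7536 = 0 ∩ |EG|² = 2441/576]
   → E = (-259/24, 28/3)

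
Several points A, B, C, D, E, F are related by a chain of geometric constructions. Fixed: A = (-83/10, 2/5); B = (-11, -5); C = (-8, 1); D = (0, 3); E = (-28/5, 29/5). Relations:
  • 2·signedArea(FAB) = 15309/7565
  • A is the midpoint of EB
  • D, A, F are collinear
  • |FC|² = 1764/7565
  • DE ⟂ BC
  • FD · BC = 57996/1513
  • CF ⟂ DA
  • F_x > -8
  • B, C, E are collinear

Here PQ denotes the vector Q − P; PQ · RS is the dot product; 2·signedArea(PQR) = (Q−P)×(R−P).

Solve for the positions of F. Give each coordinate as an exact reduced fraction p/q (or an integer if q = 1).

F = (-59428/7565, 4079/7565)

1. F_x = -59428/7565  [D, A, F are collinear ∩ CF ⟂ DA]
2. F_y = 4079/7565  [D, A, F are collinear ∩ CF ⟂ DA]
   → F = (-59428/7565, 4079/7565)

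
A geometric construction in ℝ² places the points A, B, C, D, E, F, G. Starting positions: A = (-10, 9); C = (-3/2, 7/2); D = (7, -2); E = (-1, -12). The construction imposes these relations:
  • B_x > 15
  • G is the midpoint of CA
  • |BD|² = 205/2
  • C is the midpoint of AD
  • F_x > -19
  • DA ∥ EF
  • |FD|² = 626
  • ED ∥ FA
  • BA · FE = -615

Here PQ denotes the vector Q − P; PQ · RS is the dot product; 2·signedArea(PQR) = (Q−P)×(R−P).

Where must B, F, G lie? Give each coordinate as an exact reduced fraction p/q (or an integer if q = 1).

1. F_x = -18  [ED ∥ FA ∩ DA ∥ EF]
2. F_y = -1  [ED ∥ FA ∩ DA ∥ EF]
   → F = (-18, -1)
3. G_x = -23/4  [G is the midpoint of CA]
4. G_y = 25/4  [G is the midpoint of CA]
   → G = (-23/4, 25/4)
5. B_x = 31/2  [line -17·x + 11·y + 346 = 0 ∩ |BD|² = 205/2]
6. B_y = -15/2  [line -17·x + 11·y + 346 = 0 ∩ |BD|² = 205/2]
   → B = (31/2, -15/2)

B = (31/2, -15/2)
F = (-18, -1)
G = (-23/4, 25/4)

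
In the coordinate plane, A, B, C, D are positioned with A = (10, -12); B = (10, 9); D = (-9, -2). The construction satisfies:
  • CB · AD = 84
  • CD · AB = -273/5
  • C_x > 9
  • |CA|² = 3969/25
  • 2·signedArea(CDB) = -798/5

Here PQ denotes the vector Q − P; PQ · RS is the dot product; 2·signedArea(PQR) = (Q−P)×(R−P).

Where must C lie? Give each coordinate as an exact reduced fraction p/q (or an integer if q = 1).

C = (10, 3/5)

1. C_x = 10  [2·signedArea(CDB) = -798/5 ∩ CB · AD = 84]
2. C_y = 3/5  [2·signedArea(CDB) = -798/5 ∩ CB · AD = 84]
   → C = (10, 3/5)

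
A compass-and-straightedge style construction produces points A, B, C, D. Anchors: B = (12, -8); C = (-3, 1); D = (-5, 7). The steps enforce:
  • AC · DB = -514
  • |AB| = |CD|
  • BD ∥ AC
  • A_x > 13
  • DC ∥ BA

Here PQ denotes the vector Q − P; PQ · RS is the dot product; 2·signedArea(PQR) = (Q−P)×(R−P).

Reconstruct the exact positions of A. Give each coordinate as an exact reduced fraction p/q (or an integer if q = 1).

1. A_x = 14  [BD ∥ AC ∩ DC ∥ BA]
2. A_y = -14  [BD ∥ AC ∩ DC ∥ BA]
   → A = (14, -14)

A = (14, -14)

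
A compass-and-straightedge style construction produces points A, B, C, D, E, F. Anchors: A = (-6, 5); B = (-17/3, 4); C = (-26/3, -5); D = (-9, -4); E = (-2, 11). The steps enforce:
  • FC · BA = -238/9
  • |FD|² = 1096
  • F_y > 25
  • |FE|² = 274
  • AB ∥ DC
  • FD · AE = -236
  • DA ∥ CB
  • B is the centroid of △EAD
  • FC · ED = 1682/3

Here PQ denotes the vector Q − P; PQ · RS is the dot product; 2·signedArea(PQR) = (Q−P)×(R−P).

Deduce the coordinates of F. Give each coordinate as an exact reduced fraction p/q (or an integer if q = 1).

F = (5, 26)

1. F_x = 5  [FC · BA = -238/9 ∩ FC · ED = 1682/3]
2. F_y = 26  [FC · BA = -238/9 ∩ FC · ED = 1682/3]
   → F = (5, 26)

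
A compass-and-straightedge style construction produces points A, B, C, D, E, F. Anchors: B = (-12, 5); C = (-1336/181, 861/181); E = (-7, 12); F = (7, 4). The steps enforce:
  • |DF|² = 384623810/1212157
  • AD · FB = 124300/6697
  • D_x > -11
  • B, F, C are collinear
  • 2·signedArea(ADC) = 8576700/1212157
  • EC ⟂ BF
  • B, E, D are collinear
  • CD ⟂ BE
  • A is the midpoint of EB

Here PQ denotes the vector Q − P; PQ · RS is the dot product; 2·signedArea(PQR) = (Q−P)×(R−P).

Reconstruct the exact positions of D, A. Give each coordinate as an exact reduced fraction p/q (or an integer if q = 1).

1. D_x = -70684/6697  [B, E, D are collinear ∩ CD ⟂ BE]
2. D_y = 47037/6697  [B, E, D are collinear ∩ CD ⟂ BE]
   → D = (-70684/6697, 47037/6697)
3. A_x = -19/2  [A is the midpoint of EB]
4. A_y = 17/2  [A is the midpoint of EB]
   → A = (-19/2, 17/2)

A = (-19/2, 17/2)
D = (-70684/6697, 47037/6697)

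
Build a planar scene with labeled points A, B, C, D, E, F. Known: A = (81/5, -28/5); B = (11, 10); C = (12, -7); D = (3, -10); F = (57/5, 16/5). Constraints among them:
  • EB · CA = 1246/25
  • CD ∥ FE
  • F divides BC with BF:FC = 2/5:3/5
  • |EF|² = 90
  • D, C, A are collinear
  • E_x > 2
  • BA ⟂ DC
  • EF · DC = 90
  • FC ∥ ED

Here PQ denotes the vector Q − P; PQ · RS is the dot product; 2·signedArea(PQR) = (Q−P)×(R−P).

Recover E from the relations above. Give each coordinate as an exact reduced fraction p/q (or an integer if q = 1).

E = (12/5, 1/5)

1. E_x = 12/5  [FC ∥ ED ∩ CD ∥ FE]
2. E_y = 1/5  [FC ∥ ED ∩ CD ∥ FE]
   → E = (12/5, 1/5)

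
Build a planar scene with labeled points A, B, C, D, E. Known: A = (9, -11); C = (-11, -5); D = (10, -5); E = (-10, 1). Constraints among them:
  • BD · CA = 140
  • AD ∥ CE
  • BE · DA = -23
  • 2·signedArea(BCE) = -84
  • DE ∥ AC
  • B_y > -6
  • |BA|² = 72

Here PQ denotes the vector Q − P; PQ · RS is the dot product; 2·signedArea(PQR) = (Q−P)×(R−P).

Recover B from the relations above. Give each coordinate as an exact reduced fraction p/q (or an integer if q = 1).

B = (3, -5)

1. B_x = 3  [BE · DA = -23 ∩ 2·signedArea(BCE) = -84]
2. B_y = -5  [BE · DA = -23 ∩ 2·signedArea(BCE) = -84]
   → B = (3, -5)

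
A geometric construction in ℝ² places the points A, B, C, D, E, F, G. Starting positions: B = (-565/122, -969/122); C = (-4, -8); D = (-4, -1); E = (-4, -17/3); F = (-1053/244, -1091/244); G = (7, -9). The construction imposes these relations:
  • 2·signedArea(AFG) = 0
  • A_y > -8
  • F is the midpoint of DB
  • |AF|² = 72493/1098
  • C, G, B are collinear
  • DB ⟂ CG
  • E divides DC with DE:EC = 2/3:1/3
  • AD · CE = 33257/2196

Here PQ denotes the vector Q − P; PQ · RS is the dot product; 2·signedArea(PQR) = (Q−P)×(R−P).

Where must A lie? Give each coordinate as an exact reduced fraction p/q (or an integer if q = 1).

1. A_x = 2363/732  [2·signedArea(AFG) = 0 ∩ AD · CE = 33257/2196]
2. A_y = -5483/732  [2·signedArea(AFG) = 0 ∩ AD · CE = 33257/2196]
   → A = (2363/732, -5483/732)

A = (2363/732, -5483/732)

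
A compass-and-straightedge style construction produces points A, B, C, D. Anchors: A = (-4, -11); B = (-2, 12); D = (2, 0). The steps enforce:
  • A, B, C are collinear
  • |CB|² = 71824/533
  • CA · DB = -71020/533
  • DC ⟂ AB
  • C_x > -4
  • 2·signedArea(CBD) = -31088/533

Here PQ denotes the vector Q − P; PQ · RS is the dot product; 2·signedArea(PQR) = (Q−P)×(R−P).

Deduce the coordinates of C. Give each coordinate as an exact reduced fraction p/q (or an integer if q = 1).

C = (-1602/533, 232/533)

1. C_x = -1602/533  [A, B, C are collinear ∩ DC ⟂ AB]
2. C_y = 232/533  [A, B, C are collinear ∩ DC ⟂ AB]
   → C = (-1602/533, 232/533)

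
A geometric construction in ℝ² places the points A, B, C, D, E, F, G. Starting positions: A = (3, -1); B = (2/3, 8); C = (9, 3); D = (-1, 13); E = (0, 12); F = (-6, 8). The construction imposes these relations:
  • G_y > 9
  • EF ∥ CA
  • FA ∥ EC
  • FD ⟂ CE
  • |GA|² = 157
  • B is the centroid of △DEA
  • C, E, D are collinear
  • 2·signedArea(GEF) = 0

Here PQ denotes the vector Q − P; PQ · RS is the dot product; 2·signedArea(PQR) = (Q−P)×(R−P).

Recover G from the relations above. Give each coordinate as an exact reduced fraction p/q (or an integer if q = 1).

1. G_x = -3  [line 4·x + -6·y + 72 = 0 ∩ |GA|² = 157]
2. G_y = 10  [line 4·x + -6·y + 72 = 0 ∩ |GA|² = 157]
   → G = (-3, 10)

G = (-3, 10)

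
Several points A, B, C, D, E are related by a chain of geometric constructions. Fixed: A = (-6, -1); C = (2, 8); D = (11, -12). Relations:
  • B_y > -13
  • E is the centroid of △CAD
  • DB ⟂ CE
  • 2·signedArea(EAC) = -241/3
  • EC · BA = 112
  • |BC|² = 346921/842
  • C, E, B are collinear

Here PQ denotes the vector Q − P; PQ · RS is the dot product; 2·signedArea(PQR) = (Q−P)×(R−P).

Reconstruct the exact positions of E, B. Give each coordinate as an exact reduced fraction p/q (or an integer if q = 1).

1. E_x = 7/3  [E is the centroid of △CAD]
2. E_y = -5/3  [E is the centroid of △CAD]
   → E = (7/3, -5/3)
3. B_x = 2273/842  [C, E, B are collinear ∩ DB ⟂ CE]
4. B_y = -10345/842  [C, E, B are collinear ∩ DB ⟂ CE]
   → B = (2273/842, -10345/842)

B = (2273/842, -10345/842)
E = (7/3, -5/3)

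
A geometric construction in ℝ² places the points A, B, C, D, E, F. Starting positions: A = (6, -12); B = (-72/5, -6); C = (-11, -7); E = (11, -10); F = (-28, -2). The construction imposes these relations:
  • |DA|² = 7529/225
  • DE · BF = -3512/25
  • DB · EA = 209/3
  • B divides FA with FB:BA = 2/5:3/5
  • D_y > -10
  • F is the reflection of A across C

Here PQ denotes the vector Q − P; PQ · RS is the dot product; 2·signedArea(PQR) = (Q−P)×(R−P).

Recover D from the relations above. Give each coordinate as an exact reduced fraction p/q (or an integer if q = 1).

D = (13/15, -28/3)

1. D_x = 13/15  [DB · EA = 209/3 ∩ DE · BF = -3512/25]
2. D_y = -28/3  [DB · EA = 209/3 ∩ DE · BF = -3512/25]
   → D = (13/15, -28/3)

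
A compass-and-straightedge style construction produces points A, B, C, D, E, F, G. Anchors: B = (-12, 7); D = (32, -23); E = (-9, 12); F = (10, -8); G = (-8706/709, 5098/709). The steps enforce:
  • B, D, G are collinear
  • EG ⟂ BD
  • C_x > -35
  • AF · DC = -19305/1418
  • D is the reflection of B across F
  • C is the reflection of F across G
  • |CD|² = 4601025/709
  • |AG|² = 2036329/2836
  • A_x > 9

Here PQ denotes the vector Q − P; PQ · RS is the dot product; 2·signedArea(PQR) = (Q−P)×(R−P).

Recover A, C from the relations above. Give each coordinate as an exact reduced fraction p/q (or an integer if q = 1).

A = (6991/709, -11209/1418)
C = (-24502/709, 15868/709)

1. C_x = -24502/709  [C is the reflection of F across G]
2. C_y = 15868/709  [C is the reflection of F across G]
   → C = (-24502/709, 15868/709)
3. A_x = 6991/709  [line 47190/709·x + -32175/709·y + -1439295/1418 = 0 ∩ |AG|² = 2036329/2836]
4. A_y = -11209/1418  [line 47190/709·x + -32175/709·y + -1439295/1418 = 0 ∩ |AG|² = 2036329/2836]
   → A = (6991/709, -11209/1418)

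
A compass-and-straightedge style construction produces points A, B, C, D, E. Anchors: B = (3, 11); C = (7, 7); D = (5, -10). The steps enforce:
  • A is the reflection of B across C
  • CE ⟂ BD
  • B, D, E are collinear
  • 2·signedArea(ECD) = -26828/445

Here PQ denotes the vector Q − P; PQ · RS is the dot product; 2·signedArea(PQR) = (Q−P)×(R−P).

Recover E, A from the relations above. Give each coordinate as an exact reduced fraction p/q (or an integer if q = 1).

1. E_x = 1519/445  [B, D, E are collinear ∩ CE ⟂ BD]
2. E_y = 2963/445  [B, D, E are collinear ∩ CE ⟂ BD]
   → E = (1519/445, 2963/445)
3. A_x = 11  [A is the reflection of B across C]
4. A_y = 3  [A is the reflection of B across C]
   → A = (11, 3)

A = (11, 3)
E = (1519/445, 2963/445)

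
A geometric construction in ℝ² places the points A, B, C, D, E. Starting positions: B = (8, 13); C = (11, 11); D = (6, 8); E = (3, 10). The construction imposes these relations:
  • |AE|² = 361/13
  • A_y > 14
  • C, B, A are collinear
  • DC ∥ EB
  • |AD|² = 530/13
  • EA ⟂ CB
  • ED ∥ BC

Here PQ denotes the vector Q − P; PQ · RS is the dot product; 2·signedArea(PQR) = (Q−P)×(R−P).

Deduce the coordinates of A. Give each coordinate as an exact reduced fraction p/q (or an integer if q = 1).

1. A_x = 77/13  [C, B, A are collinear ∩ EA ⟂ CB]
2. A_y = 187/13  [C, B, A are collinear ∩ EA ⟂ CB]
   → A = (77/13, 187/13)

A = (77/13, 187/13)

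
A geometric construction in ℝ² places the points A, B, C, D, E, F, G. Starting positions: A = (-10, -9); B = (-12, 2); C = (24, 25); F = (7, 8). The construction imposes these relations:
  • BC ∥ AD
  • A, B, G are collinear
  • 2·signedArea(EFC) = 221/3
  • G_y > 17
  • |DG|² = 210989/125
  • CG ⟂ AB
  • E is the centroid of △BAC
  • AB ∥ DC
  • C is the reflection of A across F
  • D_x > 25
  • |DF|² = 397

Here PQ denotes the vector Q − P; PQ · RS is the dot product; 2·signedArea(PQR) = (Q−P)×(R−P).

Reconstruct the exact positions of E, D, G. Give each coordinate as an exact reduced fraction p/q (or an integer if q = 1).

D = (26, 14)
E = (2/3, 6)
G = (-1862/125, 2241/125)

1. E_x = 2/3  [E is the centroid of △BAC]
2. E_y = 6  [E is the centroid of △BAC]
   → E = (2/3, 6)
3. D_x = 26  [AB ∥ DC ∩ BC ∥ AD]
4. D_y = 14  [AB ∥ DC ∩ BC ∥ AD]
   → D = (26, 14)
5. G_x = -1862/125  [A, B, G are collinear ∩ CG ⟂ AB]
6. G_y = 2241/125  [A, B, G are collinear ∩ CG ⟂ AB]
   → G = (-1862/125, 2241/125)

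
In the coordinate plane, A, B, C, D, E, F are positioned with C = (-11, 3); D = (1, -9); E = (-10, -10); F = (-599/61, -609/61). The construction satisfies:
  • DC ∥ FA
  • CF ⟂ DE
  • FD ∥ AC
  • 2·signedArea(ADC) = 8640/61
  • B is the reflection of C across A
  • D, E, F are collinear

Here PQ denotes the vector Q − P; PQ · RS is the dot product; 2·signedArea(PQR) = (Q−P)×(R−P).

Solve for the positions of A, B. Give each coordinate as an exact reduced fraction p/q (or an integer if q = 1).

A = (-1331/61, 123/61)
B = (-1991/61, 63/61)

1. A_x = -1331/61  [FD ∥ AC ∩ DC ∥ FA]
2. A_y = 123/61  [FD ∥ AC ∩ DC ∥ FA]
   → A = (-1331/61, 123/61)
3. B_x = -1991/61  [B is the reflection of C across A]
4. B_y = 63/61  [B is the reflection of C across A]
   → B = (-1991/61, 63/61)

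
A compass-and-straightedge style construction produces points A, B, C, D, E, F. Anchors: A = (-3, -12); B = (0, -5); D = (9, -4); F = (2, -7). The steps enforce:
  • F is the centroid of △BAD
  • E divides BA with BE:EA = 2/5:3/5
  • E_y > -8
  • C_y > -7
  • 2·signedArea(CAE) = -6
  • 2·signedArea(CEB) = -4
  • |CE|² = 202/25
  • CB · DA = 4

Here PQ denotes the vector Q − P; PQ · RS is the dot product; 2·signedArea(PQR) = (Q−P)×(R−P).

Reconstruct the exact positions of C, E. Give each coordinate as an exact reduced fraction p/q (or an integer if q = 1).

1. E_x = -6/5  [E divides BA with BE:EA = 2/5:3/5]
2. E_y = -39/5  [E divides BA with BE:EA = 2/5:3/5]
   → E = (-6/5, -39/5)
3. C_x = 1  [2·signedArea(CEB) = -4 ∩ CB · DA = 4]
4. C_y = -6  [2·signedArea(CEB) = -4 ∩ CB · DA = 4]
   → C = (1, -6)

C = (1, -6)
E = (-6/5, -39/5)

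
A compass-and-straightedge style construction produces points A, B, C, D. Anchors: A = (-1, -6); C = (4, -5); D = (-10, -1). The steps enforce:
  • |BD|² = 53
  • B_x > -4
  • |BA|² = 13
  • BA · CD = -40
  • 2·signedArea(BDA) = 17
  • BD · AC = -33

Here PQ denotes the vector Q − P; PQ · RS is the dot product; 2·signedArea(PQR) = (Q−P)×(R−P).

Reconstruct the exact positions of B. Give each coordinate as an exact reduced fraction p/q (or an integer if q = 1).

1. B_x = -3  [2·signedArea(BDA) = 17 ∩ BA · CD = -40]
2. B_y = -3  [2·signedArea(BDA) = 17 ∩ BA · CD = -40]
   → B = (-3, -3)

B = (-3, -3)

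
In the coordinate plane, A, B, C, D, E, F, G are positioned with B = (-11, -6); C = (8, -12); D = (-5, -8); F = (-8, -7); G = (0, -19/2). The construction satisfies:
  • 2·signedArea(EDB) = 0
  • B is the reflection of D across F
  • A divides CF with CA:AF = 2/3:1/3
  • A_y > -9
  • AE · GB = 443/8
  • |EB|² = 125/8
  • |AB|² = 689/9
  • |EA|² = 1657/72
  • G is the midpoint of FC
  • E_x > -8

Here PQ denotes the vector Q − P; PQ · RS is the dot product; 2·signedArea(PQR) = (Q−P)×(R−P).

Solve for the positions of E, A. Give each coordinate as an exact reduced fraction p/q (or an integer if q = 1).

1. E_x = -29/4  [line -2·x + -6·y + -58 = 0 ∩ |EB|² = 125/8]
2. E_y = -29/4  [line -2·x + -6·y + -58 = 0 ∩ |EB|² = 125/8]
   → E = (-29/4, -29/4)
3. A_x = -8/3  [A divides CF with CA:AF = 2/3:1/3]
4. A_y = -26/3  [A divides CF with CA:AF = 2/3:1/3]
   → A = (-8/3, -26/3)

A = (-8/3, -26/3)
E = (-29/4, -29/4)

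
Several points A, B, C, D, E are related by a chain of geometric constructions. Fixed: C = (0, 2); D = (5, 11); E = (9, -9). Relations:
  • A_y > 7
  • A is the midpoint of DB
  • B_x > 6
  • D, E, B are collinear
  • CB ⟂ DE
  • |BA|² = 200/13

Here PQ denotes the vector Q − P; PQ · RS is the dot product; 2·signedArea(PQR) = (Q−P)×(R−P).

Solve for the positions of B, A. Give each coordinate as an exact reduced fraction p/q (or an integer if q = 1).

1. B_x = 85/13  [D, E, B are collinear ∩ CB ⟂ DE]
2. B_y = 43/13  [D, E, B are collinear ∩ CB ⟂ DE]
   → B = (85/13, 43/13)
3. A_x = 75/13  [A is the midpoint of DB]
4. A_y = 93/13  [A is the midpoint of DB]
   → A = (75/13, 93/13)

A = (75/13, 93/13)
B = (85/13, 43/13)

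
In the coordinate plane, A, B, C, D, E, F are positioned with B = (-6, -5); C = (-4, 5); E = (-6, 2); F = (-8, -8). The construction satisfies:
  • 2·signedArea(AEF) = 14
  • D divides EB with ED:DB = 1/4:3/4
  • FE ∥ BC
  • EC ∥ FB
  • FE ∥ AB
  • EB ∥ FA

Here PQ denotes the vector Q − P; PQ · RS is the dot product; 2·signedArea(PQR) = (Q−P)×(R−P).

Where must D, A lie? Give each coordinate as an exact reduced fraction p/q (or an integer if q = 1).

1. D_x = -6  [D divides EB with ED:DB = 1/4:3/4]
2. D_y = 1/4  [D divides EB with ED:DB = 1/4:3/4]
   → D = (-6, 1/4)
3. A_x = -8  [FE ∥ AB ∩ EB ∥ FA]
4. A_y = -15  [FE ∥ AB ∩ EB ∥ FA]
   → A = (-8, -15)

A = (-8, -15)
D = (-6, 1/4)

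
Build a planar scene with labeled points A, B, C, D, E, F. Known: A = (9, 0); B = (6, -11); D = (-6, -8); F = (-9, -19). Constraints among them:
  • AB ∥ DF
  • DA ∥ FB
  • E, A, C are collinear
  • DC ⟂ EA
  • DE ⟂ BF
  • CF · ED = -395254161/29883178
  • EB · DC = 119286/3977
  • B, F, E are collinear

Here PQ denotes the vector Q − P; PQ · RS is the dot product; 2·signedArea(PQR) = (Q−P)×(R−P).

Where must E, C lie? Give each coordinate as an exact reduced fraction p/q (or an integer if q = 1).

1. E_x = -606/289  [B, F, E are collinear ∩ DE ⟂ BF]
2. E_y = -4427/289  [B, F, E are collinear ∩ DE ⟂ BF]
   → E = (-606/289, -4427/289)
3. C_x = 3795/103402  [E, A, C are collinear ∩ DC ⟂ EA]
4. C_y = -1279403/103402  [E, A, C are collinear ∩ DC ⟂ EA]
   → C = (3795/103402, -1279403/103402)

C = (3795/103402, -1279403/103402)
E = (-606/289, -4427/289)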